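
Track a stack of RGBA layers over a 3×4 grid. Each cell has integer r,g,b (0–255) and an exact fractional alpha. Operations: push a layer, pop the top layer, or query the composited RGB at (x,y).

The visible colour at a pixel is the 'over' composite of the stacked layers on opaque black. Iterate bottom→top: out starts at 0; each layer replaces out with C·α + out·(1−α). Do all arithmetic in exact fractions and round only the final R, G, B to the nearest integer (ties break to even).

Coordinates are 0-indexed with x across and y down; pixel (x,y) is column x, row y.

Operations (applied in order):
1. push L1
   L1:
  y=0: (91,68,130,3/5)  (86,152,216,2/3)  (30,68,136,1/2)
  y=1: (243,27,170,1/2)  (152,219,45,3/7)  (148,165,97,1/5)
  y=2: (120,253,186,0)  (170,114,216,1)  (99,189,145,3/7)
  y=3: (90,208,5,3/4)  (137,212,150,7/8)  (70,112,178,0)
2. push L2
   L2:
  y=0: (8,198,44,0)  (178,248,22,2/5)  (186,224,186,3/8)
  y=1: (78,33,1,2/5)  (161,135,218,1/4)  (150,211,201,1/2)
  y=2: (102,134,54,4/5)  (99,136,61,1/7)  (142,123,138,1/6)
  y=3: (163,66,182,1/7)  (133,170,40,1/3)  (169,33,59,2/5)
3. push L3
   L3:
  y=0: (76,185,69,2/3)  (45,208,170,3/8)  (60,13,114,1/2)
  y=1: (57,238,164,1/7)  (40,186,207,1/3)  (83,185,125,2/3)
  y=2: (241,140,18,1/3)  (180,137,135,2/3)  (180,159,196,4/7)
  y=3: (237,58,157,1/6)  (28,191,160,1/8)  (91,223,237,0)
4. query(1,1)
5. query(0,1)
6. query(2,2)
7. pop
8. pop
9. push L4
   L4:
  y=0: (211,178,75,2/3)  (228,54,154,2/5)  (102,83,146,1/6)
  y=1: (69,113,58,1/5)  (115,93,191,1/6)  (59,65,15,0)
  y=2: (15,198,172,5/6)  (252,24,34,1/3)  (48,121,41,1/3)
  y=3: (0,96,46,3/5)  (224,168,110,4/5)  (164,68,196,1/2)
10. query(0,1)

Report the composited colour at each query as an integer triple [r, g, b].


at x=1,y=1 over L1,L2,L3:
L1 α=3/7: [456/7, 657/7, 135/7]
L2 α=1/4: [2495/28, 729/7, 1931/28]
L3 α=1/3: [3055/42, 920/7, 4829/42]
→ [73, 131, 115]

(0,1) stack=L1,L2,L3; from [0,0,0]:
L1 α=1/2: [243/2, 27/2, 85]
L2 α=2/5: [1041/10, 213/10, 257/5]
L3 α=1/7: [3408/35, 1829/35, 2362/35]
= [97, 52, 67]

query (2,2) [L1,L2,L3] — begin 0,0,0
after L1 α=3/7: [297/7, 81, 435/7]
after L2 α=1/6: [2479/42, 88, 1047/14]
after L3 α=4/7: [12559/98, 900/7, 14117/98]
= [128, 129, 144]

at x=0,y=1 over L1,L4:
L1 α=1/2: [243/2, 27/2, 85]
L4 α=1/5: [111, 167/5, 398/5]
→ [111, 33, 80]


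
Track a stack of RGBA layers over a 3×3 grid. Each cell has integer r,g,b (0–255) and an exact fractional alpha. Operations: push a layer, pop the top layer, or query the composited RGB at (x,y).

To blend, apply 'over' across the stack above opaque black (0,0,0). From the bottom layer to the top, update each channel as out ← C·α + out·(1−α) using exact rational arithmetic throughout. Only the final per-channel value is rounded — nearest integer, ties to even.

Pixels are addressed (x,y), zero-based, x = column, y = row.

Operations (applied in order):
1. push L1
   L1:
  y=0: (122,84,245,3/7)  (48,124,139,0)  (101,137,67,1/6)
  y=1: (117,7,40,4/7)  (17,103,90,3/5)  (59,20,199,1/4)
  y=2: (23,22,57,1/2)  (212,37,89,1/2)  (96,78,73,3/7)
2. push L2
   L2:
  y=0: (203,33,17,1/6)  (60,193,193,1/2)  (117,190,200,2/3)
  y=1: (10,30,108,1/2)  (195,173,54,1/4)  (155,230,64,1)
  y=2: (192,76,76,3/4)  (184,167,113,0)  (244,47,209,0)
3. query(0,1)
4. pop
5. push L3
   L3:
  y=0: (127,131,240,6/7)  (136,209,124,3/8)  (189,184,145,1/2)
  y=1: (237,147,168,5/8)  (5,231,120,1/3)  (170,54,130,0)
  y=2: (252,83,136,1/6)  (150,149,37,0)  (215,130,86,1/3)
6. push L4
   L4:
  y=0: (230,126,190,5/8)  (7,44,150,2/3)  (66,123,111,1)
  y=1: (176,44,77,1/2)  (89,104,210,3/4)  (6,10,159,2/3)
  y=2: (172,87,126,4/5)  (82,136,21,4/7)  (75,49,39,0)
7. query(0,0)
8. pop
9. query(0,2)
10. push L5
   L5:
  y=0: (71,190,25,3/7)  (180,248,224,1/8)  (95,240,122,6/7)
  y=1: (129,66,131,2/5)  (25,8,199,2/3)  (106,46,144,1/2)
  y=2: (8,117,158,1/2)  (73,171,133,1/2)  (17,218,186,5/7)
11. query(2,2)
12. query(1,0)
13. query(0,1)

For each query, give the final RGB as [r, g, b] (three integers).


at x=0,y=1 over L1,L2:
after L1 α=4/7: [468/7, 4, 160/7]
after L2 α=1/2: [269/7, 17, 458/7]
= [38, 17, 65]

query (0,0) [L1,L3,L4] — begin 0,0,0
after L1 α=3/7: [366/7, 36, 105]
after L3 α=6/7: [5700/49, 822/7, 1545/7]
after L4 α=5/8: [36725/196, 1719/14, 11285/56]
rounded: [187, 123, 202]

(0,2) stack=L1,L3; from [0,0,0]:
L1 α=1/2: [23/2, 11, 57/2]
L3 α=1/6: [619/12, 23, 557/12]
→ [52, 23, 46]

(2,2) stack=L1,L3,L5; from [0,0,0]:
L1 α=3/7: [288/7, 234/7, 219/7]
L3 α=1/3: [2081/21, 1378/21, 1040/21]
L5 α=5/7: [5947/147, 25646/147, 21610/147]
= [40, 174, 147]

query (1,0) [L1,L3,L5] — begin 0,0,0
L1 α=0: [0, 0, 0]
L3 α=3/8: [51, 627/8, 93/2]
L5 α=1/8: [537/8, 6373/64, 1099/16]
rounded: [67, 100, 69]

at x=0,y=1 over L1,L3,L5:
after L1 α=4/7: [468/7, 4, 160/7]
after L3 α=5/8: [9699/56, 747/8, 795/7]
after L5 α=2/5: [8709/56, 3297/40, 4219/35]
→ [156, 82, 121]


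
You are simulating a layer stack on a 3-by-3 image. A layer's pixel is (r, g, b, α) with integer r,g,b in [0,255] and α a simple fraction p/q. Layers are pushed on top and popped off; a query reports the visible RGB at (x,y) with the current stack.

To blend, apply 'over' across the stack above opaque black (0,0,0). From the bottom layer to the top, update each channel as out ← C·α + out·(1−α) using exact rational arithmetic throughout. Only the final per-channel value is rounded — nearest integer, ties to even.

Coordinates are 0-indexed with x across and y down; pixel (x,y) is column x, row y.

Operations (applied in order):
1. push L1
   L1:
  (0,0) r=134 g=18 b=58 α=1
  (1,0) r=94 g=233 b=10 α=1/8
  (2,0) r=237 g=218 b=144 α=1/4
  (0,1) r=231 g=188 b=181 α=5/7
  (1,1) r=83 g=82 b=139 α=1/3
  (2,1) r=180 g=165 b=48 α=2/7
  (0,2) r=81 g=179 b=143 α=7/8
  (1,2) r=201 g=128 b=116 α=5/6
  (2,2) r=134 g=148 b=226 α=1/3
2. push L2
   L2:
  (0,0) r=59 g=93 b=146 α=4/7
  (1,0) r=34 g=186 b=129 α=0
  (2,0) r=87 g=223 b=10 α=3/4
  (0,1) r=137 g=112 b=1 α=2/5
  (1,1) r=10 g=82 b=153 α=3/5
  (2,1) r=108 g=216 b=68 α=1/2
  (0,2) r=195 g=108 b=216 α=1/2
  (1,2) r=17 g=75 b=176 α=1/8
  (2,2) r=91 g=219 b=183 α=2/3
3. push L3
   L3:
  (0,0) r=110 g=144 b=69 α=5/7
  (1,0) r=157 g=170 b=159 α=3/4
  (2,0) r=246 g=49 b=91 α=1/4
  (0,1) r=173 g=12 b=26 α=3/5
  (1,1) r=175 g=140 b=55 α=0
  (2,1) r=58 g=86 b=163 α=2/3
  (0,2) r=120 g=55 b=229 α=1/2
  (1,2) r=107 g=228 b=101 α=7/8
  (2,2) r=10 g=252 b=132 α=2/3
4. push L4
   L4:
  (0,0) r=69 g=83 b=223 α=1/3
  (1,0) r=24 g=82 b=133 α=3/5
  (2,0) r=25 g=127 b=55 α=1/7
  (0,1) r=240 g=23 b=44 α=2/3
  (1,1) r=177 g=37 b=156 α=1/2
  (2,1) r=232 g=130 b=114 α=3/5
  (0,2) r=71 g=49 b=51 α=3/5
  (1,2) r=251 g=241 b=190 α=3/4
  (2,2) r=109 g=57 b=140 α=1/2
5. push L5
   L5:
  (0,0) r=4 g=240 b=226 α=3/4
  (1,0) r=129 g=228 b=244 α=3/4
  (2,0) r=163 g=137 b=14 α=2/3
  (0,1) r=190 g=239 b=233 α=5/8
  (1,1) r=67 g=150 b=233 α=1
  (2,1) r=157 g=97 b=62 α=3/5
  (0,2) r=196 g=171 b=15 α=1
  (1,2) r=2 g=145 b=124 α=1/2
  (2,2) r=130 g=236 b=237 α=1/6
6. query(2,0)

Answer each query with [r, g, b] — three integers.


at x=2,y=0 over L1,L2,L3,L4,L5:
L1 α=1/4: [237/4, 109/2, 36]
L2 α=3/4: [1281/16, 1447/8, 33/2]
L3 α=1/4: [7779/64, 4733/32, 281/8]
L4 α=1/7: [24137/224, 16231/112, 1063/28]
L5 α=2/3: [32387/224, 46919/336, 1847/84]
→ [145, 140, 22]


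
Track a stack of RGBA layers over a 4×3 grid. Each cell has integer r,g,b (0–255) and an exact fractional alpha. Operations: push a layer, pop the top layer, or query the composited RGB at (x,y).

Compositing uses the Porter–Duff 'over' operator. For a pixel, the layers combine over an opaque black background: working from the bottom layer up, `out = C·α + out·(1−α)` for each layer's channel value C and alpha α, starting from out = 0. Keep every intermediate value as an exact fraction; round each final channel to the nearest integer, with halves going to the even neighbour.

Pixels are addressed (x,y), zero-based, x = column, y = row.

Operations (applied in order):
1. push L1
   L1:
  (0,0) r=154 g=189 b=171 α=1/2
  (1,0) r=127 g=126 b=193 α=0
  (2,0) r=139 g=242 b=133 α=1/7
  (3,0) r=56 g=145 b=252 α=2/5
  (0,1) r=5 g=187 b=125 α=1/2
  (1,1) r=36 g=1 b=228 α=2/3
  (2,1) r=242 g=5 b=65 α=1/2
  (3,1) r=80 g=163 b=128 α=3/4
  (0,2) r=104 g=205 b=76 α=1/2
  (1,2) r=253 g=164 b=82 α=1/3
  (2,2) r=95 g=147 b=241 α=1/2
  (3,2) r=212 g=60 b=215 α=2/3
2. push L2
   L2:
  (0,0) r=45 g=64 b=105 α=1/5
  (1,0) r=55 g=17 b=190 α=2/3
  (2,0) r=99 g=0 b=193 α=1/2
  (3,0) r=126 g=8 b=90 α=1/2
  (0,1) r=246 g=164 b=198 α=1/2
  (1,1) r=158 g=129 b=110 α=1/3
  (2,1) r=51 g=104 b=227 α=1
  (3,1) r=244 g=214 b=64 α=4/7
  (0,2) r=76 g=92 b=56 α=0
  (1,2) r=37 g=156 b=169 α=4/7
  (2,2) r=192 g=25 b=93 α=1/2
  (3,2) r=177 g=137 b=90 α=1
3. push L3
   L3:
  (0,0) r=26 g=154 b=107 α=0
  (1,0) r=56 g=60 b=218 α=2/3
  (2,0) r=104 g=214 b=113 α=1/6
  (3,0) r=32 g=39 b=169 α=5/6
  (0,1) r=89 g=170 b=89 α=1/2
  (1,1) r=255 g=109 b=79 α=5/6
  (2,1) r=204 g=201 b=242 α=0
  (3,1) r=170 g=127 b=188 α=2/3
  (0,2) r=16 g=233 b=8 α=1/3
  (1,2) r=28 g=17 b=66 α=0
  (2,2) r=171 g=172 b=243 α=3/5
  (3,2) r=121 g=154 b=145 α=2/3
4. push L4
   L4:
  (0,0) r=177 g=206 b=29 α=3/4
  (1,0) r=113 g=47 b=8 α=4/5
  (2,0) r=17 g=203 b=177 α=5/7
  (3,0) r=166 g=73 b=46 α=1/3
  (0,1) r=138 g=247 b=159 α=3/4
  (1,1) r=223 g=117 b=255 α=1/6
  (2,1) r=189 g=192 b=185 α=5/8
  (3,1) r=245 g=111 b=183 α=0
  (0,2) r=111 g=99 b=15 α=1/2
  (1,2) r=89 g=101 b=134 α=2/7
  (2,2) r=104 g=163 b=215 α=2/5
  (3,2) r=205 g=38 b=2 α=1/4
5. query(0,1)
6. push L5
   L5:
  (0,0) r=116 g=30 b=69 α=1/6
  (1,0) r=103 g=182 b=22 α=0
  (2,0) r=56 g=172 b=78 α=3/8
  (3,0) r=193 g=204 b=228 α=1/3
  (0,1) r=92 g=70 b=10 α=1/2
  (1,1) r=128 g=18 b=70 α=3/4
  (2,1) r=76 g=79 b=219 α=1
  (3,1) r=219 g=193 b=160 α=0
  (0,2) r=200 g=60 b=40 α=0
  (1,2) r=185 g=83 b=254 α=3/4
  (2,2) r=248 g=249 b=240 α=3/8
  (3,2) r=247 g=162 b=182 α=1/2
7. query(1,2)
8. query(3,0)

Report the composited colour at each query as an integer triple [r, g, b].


query (0,1) [L1,L2,L3,L4] — begin 0,0,0
+L1 (α=1/2) → [5/2, 187/2, 125/2]
+L2 (α=1/2) → [497/4, 515/4, 521/4]
+L3 (α=1/2) → [853/8, 1195/8, 877/8]
+L4 (α=3/4) → [4165/32, 7123/32, 4693/32]
= [130, 223, 147]

at x=1,y=2 over L1,L2,L3,L4,L5:
+L1 (α=1/3) → [253/3, 164/3, 82/3]
+L2 (α=4/7) → [401/7, 788/7, 758/7]
+L3 (α=0) → [401/7, 788/7, 758/7]
+L4 (α=2/7) → [3251/49, 5354/49, 5666/49]
+L5 (α=3/4) → [15223/98, 17555/196, 10751/49]
= [155, 90, 219]

at x=3,y=0 over L1,L2,L3,L4,L5:
L1 α=2/5: [112/5, 58, 504/5]
L2 α=1/2: [371/5, 33, 477/5]
L3 α=5/6: [1171/30, 38, 2351/15]
L4 α=1/3: [3661/45, 149/3, 5392/45]
L5 α=1/3: [16007/135, 910/9, 21044/135]
= [119, 101, 156]


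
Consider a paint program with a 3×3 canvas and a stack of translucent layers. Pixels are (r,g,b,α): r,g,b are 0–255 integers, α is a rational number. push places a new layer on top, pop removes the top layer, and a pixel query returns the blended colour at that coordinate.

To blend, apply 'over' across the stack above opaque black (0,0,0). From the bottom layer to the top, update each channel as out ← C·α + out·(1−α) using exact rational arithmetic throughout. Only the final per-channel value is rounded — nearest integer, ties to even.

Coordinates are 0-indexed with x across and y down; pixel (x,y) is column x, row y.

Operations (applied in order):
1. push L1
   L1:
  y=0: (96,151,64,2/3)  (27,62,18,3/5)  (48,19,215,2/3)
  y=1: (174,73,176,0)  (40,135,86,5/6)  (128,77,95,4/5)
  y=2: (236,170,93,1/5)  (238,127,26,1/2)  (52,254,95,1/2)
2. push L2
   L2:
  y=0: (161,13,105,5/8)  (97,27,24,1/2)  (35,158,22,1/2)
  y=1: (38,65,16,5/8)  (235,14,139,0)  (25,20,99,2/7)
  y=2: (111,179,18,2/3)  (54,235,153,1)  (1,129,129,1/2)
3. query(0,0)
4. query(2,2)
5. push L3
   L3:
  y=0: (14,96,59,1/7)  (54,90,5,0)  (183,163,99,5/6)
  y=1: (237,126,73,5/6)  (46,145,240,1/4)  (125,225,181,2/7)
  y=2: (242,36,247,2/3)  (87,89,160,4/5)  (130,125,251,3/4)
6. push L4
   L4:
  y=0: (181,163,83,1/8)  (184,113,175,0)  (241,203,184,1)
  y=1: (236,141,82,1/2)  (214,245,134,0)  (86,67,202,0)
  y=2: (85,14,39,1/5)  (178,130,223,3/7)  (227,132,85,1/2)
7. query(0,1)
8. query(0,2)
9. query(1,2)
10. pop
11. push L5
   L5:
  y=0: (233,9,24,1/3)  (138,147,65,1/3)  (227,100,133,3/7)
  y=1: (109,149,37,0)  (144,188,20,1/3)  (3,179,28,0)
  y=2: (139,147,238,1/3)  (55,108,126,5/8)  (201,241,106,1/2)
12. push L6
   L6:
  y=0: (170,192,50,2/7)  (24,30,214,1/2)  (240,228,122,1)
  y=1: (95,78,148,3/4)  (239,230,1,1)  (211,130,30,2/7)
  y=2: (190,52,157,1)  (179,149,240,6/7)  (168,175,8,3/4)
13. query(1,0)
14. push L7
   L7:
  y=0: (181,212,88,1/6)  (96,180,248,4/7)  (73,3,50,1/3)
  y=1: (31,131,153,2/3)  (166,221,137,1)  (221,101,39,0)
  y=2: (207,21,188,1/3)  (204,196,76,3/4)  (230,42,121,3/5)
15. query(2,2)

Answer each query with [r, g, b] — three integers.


at x=0,y=0 over L1,L2:
after L1 α=2/3: [64, 302/3, 128/3]
after L2 α=5/8: [997/8, 367/8, 653/8]
= [125, 46, 82]

(2,2) stack=L1,L2; from [0,0,0]:
L1 α=1/2: [26, 127, 95/2]
L2 α=1/2: [27/2, 128, 353/4]
→ [14, 128, 88]

query (0,1) [L1,L2,L3,L4] — begin 0,0,0
L1 α=0: [0, 0, 0]
L2 α=5/8: [95/4, 325/8, 10]
L3 α=5/6: [4835/24, 5365/48, 125/2]
L4 α=1/2: [10499/48, 12133/96, 289/4]
= [219, 126, 72]

query (0,2) [L1,L2,L3,L4] — begin 0,0,0
after L1 α=1/5: [236/5, 34, 93/5]
after L2 α=2/3: [1346/15, 392/3, 91/5]
after L3 α=2/3: [8606/45, 608/9, 2561/15]
after L4 α=1/5: [38249/225, 2558/45, 10829/75]
→ [170, 57, 144]

query (1,2) [L1,L2,L3,L4] — begin 0,0,0
+L1 (α=1/2) → [119, 127/2, 13]
+L2 (α=1) → [54, 235, 153]
+L3 (α=4/5) → [402/5, 591/5, 793/5]
+L4 (α=3/7) → [4278/35, 4314/35, 931/5]
rounded: [122, 123, 186]

(1,0) stack=L1,L2,L3,L5,L6; from [0,0,0]:
L1 α=3/5: [81/5, 186/5, 54/5]
L2 α=1/2: [283/5, 321/10, 87/5]
L3 α=0: [283/5, 321/10, 87/5]
L5 α=1/3: [1256/15, 352/5, 499/15]
L6 α=1/2: [808/15, 251/5, 3709/30]
= [54, 50, 124]

at x=2,y=2 over L1,L2,L3,L5,L6,L7:
L1 α=1/2: [26, 127, 95/2]
L2 α=1/2: [27/2, 128, 353/4]
L3 α=3/4: [807/8, 503/4, 3365/16]
L5 α=1/2: [2415/16, 1467/8, 5061/32]
L6 α=3/4: [10479/64, 5667/32, 5829/128]
L7 α=3/5: [32559/160, 7683/80, 29061/320]
= [203, 96, 91]


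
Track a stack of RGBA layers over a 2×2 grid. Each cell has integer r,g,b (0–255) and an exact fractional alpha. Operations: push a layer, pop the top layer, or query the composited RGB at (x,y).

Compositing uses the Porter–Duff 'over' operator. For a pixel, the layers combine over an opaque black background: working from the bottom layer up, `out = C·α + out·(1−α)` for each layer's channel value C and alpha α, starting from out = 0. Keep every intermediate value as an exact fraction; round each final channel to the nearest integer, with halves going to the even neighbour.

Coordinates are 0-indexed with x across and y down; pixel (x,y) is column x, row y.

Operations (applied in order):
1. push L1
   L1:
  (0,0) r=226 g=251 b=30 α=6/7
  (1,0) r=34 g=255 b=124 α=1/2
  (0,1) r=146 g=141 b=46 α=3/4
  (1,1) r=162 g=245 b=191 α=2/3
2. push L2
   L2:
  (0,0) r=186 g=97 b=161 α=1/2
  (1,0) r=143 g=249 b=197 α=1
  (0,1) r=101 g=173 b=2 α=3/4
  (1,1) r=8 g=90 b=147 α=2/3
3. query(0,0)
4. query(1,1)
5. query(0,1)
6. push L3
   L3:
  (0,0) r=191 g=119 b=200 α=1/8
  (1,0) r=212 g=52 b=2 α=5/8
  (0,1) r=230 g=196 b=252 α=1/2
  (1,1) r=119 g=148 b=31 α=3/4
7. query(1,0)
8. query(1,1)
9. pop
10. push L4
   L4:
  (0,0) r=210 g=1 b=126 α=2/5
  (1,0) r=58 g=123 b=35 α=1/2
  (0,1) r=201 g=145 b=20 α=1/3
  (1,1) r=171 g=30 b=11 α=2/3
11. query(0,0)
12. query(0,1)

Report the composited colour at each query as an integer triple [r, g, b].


query (0,0) [L1,L2] — begin 0,0,0
+L1 (α=6/7) → [1356/7, 1506/7, 180/7]
+L2 (α=1/2) → [1329/7, 2185/14, 1307/14]
= [190, 156, 93]

query (1,1) [L1,L2] — begin 0,0,0
L1 α=2/3: [108, 490/3, 382/3]
L2 α=2/3: [124/3, 1030/9, 1264/9]
= [41, 114, 140]

query (0,1) [L1,L2] — begin 0,0,0
+L1 (α=3/4) → [219/2, 423/4, 69/2]
+L2 (α=3/4) → [825/8, 2499/16, 81/8]
→ [103, 156, 10]

query (1,0) [L1,L2,L3] — begin 0,0,0
after L1 α=1/2: [17, 255/2, 62]
after L2 α=1: [143, 249, 197]
after L3 α=5/8: [1489/8, 1007/8, 601/8]
= [186, 126, 75]

at x=1,y=1 over L1,L2,L3:
after L1 α=2/3: [108, 490/3, 382/3]
after L2 α=2/3: [124/3, 1030/9, 1264/9]
after L3 α=3/4: [1195/12, 2513/18, 2101/36]
→ [100, 140, 58]

query (0,0) [L1,L2,L4] — begin 0,0,0
+L1 (α=6/7) → [1356/7, 1506/7, 180/7]
+L2 (α=1/2) → [1329/7, 2185/14, 1307/14]
+L4 (α=2/5) → [6927/35, 6583/70, 7449/70]
→ [198, 94, 106]

at x=0,y=1 over L1,L2,L4:
after L1 α=3/4: [219/2, 423/4, 69/2]
after L2 α=3/4: [825/8, 2499/16, 81/8]
after L4 α=1/3: [543/4, 3659/24, 161/12]
rounded: [136, 152, 13]


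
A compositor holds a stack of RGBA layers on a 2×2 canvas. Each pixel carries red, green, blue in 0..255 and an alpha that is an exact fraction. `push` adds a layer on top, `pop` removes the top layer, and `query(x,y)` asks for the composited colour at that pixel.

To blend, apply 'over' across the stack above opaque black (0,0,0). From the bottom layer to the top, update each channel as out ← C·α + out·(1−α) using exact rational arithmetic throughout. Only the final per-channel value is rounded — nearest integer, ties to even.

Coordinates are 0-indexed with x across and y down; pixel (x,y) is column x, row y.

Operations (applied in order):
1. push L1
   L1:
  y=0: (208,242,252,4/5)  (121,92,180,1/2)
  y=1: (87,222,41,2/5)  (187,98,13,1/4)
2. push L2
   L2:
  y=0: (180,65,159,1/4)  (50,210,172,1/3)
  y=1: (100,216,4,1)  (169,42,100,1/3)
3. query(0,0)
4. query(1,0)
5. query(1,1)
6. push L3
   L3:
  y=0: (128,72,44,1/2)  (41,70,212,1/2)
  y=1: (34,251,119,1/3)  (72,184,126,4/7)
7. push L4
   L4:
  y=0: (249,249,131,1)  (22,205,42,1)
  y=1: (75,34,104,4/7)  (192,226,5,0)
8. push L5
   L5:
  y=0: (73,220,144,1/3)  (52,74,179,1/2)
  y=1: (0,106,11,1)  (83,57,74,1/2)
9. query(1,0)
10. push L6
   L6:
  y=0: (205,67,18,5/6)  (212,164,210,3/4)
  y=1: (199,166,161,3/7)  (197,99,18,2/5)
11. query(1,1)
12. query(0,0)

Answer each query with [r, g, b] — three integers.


(0,0) stack=L1,L2; from [0,0,0]:
after L1 α=4/5: [832/5, 968/5, 1008/5]
after L2 α=1/4: [849/5, 3229/20, 3819/20]
rounded: [170, 161, 191]

(1,0) stack=L1,L2; from [0,0,0]:
L1 α=1/2: [121/2, 46, 90]
L2 α=1/3: [57, 302/3, 352/3]
= [57, 101, 117]

at x=1,y=1 over L1,L2:
+L1 (α=1/4) → [187/4, 49/2, 13/4]
+L2 (α=1/3) → [175/2, 91/3, 71/2]
→ [88, 30, 36]

query (1,0) [L1,L2,L3,L4,L5] — begin 0,0,0
after L1 α=1/2: [121/2, 46, 90]
after L2 α=1/3: [57, 302/3, 352/3]
after L3 α=1/2: [49, 256/3, 494/3]
after L4 α=1: [22, 205, 42]
after L5 α=1/2: [37, 279/2, 221/2]
→ [37, 140, 110]

query (1,1) [L1,L2,L3,L4,L5,L6] — begin 0,0,0
after L1 α=1/4: [187/4, 49/2, 13/4]
after L2 α=1/3: [175/2, 91/3, 71/2]
after L3 α=4/7: [1101/14, 827/7, 1221/14]
after L4 α=0: [1101/14, 827/7, 1221/14]
after L5 α=1/2: [2263/28, 613/7, 2257/28]
after L6 α=2/5: [17821/140, 645/7, 7779/140]
rounded: [127, 92, 56]

(0,0) stack=L1,L2,L3,L4,L5,L6; from [0,0,0]:
after L1 α=4/5: [832/5, 968/5, 1008/5]
after L2 α=1/4: [849/5, 3229/20, 3819/20]
after L3 α=1/2: [1489/10, 4669/40, 4699/40]
after L4 α=1: [249, 249, 131]
after L5 α=1/3: [571/3, 718/3, 406/3]
after L6 α=5/6: [1823/9, 1723/18, 338/9]
→ [203, 96, 38]


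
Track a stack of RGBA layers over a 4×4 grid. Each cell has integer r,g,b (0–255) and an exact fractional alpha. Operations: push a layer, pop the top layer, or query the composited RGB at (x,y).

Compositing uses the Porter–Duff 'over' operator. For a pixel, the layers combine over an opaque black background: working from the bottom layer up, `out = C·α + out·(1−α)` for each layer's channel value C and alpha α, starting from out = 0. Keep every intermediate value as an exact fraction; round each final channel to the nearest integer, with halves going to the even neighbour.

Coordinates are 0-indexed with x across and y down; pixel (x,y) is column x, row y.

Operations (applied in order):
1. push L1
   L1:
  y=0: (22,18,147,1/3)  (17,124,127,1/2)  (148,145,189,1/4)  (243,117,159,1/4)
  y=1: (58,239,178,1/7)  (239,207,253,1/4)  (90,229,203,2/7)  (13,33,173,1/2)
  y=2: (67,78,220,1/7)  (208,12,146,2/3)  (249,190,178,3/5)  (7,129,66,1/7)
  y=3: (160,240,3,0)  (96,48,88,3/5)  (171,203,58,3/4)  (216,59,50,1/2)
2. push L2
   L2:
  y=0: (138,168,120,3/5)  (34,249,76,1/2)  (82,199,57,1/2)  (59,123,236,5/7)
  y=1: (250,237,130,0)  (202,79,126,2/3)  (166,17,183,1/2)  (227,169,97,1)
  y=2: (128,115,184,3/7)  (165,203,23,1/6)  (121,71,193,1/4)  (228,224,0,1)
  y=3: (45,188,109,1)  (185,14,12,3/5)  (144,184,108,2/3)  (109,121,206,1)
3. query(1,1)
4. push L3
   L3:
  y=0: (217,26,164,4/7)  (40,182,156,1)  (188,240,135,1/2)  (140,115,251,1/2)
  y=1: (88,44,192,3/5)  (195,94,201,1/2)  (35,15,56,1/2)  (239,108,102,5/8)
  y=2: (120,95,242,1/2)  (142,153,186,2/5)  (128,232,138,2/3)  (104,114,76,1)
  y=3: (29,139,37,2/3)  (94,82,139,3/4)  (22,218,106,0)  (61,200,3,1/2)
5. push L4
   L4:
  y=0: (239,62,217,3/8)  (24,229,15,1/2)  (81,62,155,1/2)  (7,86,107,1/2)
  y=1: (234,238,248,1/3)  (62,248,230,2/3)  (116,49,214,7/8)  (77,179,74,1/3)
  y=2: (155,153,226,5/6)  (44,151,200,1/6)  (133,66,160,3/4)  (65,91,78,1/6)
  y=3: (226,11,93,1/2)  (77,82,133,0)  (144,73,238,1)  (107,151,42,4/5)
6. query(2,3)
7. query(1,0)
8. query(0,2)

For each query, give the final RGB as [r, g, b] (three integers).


at x=1,y=1 over L1,L2:
+L1 (α=1/4) → [239/4, 207/4, 253/4]
+L2 (α=2/3) → [1855/12, 839/12, 1261/12]
→ [155, 70, 105]

(2,3) stack=L1,L2,L3,L4; from [0,0,0]:
L1 α=3/4: [513/4, 609/4, 87/2]
L2 α=2/3: [555/4, 2081/12, 173/2]
L3 α=0: [555/4, 2081/12, 173/2]
L4 α=1: [144, 73, 238]
→ [144, 73, 238]

(1,0) stack=L1,L2,L3,L4; from [0,0,0]:
after L1 α=1/2: [17/2, 62, 127/2]
after L2 α=1/2: [85/4, 311/2, 279/4]
after L3 α=1: [40, 182, 156]
after L4 α=1/2: [32, 411/2, 171/2]
→ [32, 206, 86]

query (0,2) [L1,L2,L3,L4] — begin 0,0,0
L1 α=1/7: [67/7, 78/7, 220/7]
L2 α=3/7: [2956/49, 2727/49, 4744/49]
L3 α=1/2: [4418/49, 3691/49, 8301/49]
L4 α=5/6: [14131/98, 20588/147, 63671/294]
rounded: [144, 140, 217]


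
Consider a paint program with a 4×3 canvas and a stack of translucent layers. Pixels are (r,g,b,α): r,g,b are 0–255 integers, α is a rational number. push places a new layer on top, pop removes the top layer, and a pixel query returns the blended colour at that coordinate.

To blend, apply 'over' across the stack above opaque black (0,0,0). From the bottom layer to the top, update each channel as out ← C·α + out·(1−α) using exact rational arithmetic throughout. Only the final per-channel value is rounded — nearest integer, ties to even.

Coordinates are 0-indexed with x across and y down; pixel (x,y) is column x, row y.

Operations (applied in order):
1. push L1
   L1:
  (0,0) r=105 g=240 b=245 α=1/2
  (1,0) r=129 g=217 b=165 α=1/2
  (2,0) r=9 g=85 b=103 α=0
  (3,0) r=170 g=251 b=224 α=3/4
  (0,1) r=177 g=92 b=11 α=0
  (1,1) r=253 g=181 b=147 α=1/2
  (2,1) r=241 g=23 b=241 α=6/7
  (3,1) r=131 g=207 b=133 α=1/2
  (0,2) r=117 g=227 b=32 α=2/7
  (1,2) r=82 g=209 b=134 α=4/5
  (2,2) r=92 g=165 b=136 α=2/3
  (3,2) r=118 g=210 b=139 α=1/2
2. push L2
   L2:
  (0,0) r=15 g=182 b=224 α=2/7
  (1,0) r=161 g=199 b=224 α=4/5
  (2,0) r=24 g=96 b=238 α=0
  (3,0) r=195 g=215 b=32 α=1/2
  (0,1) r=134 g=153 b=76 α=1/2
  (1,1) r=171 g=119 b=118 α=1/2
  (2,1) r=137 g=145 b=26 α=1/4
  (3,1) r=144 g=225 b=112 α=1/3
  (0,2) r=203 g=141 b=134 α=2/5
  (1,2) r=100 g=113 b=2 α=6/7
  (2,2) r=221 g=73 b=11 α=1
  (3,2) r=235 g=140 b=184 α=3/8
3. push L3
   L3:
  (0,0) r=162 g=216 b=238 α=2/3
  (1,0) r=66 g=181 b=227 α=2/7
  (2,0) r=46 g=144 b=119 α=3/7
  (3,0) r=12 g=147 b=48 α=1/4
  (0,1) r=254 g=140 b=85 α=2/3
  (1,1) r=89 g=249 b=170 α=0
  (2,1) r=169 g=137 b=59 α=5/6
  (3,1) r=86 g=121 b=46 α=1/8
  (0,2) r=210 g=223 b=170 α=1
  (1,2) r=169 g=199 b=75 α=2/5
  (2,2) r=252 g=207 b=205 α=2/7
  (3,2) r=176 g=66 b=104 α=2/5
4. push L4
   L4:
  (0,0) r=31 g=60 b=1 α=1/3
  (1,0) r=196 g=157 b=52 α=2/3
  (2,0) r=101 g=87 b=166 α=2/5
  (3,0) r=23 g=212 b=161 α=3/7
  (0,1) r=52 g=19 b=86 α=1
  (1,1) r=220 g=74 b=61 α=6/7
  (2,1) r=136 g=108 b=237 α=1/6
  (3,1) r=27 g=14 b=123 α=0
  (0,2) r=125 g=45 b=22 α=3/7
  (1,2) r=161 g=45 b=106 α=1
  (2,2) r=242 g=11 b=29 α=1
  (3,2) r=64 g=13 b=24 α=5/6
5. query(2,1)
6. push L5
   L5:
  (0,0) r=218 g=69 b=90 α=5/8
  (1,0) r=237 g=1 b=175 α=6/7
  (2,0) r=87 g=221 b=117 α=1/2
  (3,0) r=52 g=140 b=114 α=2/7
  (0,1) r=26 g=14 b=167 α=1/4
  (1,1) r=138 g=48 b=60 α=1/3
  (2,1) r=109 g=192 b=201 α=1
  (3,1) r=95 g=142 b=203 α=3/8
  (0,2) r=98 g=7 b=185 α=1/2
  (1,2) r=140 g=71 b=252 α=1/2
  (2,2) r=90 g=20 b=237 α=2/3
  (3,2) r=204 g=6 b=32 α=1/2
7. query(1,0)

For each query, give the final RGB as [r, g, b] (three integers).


(2,1) stack=L1,L2,L3,L4; from [0,0,0]:
after L1 α=6/7: [1446/7, 138/7, 1446/7]
after L2 α=1/4: [5297/28, 1429/28, 1130/7]
after L3 α=5/6: [28957/168, 20609/168, 1065/14]
after L4 α=1/6: [167633/1008, 121189/1008, 2881/28]
→ [166, 120, 103]

(1,0) stack=L1,L2,L3,L4,L5; from [0,0,0]:
+L1 (α=1/2) → [129/2, 217/2, 165/2]
+L2 (α=4/5) → [1417/10, 1809/10, 1957/10]
+L3 (α=2/7) → [1681/14, 2533/14, 2865/14]
+L4 (α=2/3) → [7169/42, 6929/42, 4321/42]
+L5 (α=6/7) → [66893/294, 7181/294, 48421/294]
rounded: [228, 24, 165]


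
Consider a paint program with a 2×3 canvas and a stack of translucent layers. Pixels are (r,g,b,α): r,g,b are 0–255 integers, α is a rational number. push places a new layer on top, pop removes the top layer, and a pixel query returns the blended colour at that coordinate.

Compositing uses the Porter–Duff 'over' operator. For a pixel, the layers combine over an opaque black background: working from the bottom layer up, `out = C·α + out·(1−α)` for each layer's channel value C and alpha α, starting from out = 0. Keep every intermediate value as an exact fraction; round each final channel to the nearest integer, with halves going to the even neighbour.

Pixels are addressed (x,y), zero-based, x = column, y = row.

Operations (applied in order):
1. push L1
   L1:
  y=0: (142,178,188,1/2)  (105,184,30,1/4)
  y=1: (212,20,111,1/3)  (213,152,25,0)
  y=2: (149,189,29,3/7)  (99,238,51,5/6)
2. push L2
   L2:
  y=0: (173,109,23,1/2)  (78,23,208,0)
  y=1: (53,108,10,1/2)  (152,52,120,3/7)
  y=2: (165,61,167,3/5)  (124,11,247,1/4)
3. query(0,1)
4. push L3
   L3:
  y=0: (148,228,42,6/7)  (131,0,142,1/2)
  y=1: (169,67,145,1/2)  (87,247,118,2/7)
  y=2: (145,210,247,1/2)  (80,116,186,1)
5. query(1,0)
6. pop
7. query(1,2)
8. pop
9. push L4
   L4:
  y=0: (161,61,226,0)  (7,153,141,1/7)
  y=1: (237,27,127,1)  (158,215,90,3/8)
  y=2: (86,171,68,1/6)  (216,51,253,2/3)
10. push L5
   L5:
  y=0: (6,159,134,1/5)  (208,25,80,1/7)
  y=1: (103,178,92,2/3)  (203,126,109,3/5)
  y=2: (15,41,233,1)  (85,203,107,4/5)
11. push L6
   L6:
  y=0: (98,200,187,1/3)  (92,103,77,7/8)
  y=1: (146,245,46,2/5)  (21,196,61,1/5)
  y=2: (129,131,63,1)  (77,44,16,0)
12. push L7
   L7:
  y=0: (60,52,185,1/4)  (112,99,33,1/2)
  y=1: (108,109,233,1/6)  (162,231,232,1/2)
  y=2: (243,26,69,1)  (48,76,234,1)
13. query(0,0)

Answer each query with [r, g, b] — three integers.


query (0,1) [L1,L2] — begin 0,0,0
after L1 α=1/3: [212/3, 20/3, 37]
after L2 α=1/2: [371/6, 172/3, 47/2]
= [62, 57, 24]

query (1,0) [L1,L2,L3] — begin 0,0,0
+L1 (α=1/4) → [105/4, 46, 15/2]
+L2 (α=0) → [105/4, 46, 15/2]
+L3 (α=1/2) → [629/8, 23, 299/4]
→ [79, 23, 75]

query (1,2) [L1,L2] — begin 0,0,0
+L1 (α=5/6) → [165/2, 595/3, 85/2]
+L2 (α=1/4) → [743/8, 303/2, 749/8]
= [93, 152, 94]

at x=0,y=0 over L1,L4,L5,L6,L7:
L1 α=1/2: [71, 89, 94]
L4 α=0: [71, 89, 94]
L5 α=1/5: [58, 103, 102]
L6 α=1/3: [214/3, 406/3, 391/3]
L7 α=1/4: [137/2, 229/2, 144]
= [68, 114, 144]


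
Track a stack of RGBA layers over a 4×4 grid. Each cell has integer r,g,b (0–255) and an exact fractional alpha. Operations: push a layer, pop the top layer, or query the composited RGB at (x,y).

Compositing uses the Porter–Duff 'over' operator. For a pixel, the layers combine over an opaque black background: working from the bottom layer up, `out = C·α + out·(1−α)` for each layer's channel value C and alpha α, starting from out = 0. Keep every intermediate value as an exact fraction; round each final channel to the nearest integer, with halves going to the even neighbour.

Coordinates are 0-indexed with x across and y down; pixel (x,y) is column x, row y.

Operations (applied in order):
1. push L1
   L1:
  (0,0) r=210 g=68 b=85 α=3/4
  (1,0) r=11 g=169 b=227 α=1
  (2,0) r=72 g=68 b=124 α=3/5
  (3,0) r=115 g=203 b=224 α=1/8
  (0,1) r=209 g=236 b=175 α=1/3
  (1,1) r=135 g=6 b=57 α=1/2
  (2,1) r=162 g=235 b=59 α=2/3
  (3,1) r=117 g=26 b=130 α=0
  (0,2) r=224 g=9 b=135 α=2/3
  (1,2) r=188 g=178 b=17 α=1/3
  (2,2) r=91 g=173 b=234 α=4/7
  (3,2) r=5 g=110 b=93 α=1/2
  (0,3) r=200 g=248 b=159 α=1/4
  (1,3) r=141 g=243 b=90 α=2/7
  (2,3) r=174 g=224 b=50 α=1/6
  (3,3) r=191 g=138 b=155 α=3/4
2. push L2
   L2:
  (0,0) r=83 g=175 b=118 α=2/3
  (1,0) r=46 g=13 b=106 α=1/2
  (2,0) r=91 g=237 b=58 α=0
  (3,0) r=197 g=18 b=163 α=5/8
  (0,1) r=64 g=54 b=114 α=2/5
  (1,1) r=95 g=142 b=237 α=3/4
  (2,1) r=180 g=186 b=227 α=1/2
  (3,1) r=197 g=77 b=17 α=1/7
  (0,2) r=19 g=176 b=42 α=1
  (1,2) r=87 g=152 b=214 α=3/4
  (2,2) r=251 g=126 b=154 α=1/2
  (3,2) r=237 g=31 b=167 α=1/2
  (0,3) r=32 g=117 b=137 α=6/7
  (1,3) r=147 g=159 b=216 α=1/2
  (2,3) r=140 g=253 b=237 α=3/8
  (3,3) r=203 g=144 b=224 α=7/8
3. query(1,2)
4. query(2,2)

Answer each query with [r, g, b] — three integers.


query (1,2) [L1,L2] — begin 0,0,0
after L1 α=1/3: [188/3, 178/3, 17/3]
after L2 α=3/4: [971/12, 773/6, 1943/12]
= [81, 129, 162]

at x=2,y=2 over L1,L2:
L1 α=4/7: [52, 692/7, 936/7]
L2 α=1/2: [303/2, 787/7, 1007/7]
rounded: [152, 112, 144]


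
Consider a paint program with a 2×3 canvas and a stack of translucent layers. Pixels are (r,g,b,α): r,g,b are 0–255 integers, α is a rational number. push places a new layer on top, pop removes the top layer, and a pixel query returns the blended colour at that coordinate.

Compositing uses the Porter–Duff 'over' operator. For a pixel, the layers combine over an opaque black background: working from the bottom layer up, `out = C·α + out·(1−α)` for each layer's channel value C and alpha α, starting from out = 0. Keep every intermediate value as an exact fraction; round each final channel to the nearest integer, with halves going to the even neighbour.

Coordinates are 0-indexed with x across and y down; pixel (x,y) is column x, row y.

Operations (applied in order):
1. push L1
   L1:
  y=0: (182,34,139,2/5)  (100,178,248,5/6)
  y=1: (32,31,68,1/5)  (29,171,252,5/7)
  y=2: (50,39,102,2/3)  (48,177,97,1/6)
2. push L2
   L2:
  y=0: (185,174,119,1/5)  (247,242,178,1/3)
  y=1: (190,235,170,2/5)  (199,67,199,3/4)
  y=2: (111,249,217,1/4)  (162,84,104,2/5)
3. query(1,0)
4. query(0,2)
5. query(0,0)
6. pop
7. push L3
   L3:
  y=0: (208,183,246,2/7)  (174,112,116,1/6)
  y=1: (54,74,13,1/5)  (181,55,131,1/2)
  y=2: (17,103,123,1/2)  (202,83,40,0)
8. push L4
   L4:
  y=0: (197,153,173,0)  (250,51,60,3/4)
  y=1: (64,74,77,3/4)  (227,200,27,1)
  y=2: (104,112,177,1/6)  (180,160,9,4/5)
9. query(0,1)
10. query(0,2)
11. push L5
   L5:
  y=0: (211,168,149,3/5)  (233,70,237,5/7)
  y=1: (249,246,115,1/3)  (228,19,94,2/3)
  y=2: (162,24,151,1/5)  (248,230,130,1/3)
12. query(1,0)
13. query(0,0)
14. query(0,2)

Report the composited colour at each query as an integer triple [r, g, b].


at x=1,y=0 over L1,L2:
L1 α=5/6: [250/3, 445/3, 620/3]
L2 α=1/3: [1241/9, 1616/9, 1774/9]
→ [138, 180, 197]

(0,2) stack=L1,L2; from [0,0,0]:
after L1 α=2/3: [100/3, 26, 68]
after L2 α=1/4: [211/4, 327/4, 421/4]
→ [53, 82, 105]

at x=0,y=0 over L1,L2:
+L1 (α=2/5) → [364/5, 68/5, 278/5]
+L2 (α=1/5) → [2381/25, 1142/25, 1707/25]
rounded: [95, 46, 68]

query (0,1) [L1,L3,L4] — begin 0,0,0
+L1 (α=1/5) → [32/5, 31/5, 68/5]
+L3 (α=1/5) → [398/25, 494/25, 337/25]
+L4 (α=3/4) → [2599/50, 1511/25, 1528/25]
rounded: [52, 60, 61]

at x=0,y=2 over L1,L3,L4:
L1 α=2/3: [100/3, 26, 68]
L3 α=1/2: [151/6, 129/2, 191/2]
L4 α=1/6: [1379/36, 869/12, 1309/12]
→ [38, 72, 109]

(1,0) stack=L1,L3,L4,L5; from [0,0,0]:
+L1 (α=5/6) → [250/3, 445/3, 620/3]
+L3 (α=1/6) → [886/9, 2561/18, 1724/9]
+L4 (α=3/4) → [1909/9, 5315/72, 836/9]
+L5 (α=5/7) → [14303/63, 17915/252, 12337/63]
→ [227, 71, 196]

at x=0,y=0 over L1,L3,L4,L5:
+L1 (α=2/5) → [364/5, 68/5, 278/5]
+L3 (α=2/7) → [780/7, 62, 110]
+L4 (α=0) → [780/7, 62, 110]
+L5 (α=3/5) → [5991/35, 628/5, 667/5]
→ [171, 126, 133]

query (0,2) [L1,L3,L4,L5] — begin 0,0,0
after L1 α=2/3: [100/3, 26, 68]
after L3 α=1/2: [151/6, 129/2, 191/2]
after L4 α=1/6: [1379/36, 869/12, 1309/12]
after L5 α=1/5: [2837/45, 941/15, 1762/15]
= [63, 63, 117]


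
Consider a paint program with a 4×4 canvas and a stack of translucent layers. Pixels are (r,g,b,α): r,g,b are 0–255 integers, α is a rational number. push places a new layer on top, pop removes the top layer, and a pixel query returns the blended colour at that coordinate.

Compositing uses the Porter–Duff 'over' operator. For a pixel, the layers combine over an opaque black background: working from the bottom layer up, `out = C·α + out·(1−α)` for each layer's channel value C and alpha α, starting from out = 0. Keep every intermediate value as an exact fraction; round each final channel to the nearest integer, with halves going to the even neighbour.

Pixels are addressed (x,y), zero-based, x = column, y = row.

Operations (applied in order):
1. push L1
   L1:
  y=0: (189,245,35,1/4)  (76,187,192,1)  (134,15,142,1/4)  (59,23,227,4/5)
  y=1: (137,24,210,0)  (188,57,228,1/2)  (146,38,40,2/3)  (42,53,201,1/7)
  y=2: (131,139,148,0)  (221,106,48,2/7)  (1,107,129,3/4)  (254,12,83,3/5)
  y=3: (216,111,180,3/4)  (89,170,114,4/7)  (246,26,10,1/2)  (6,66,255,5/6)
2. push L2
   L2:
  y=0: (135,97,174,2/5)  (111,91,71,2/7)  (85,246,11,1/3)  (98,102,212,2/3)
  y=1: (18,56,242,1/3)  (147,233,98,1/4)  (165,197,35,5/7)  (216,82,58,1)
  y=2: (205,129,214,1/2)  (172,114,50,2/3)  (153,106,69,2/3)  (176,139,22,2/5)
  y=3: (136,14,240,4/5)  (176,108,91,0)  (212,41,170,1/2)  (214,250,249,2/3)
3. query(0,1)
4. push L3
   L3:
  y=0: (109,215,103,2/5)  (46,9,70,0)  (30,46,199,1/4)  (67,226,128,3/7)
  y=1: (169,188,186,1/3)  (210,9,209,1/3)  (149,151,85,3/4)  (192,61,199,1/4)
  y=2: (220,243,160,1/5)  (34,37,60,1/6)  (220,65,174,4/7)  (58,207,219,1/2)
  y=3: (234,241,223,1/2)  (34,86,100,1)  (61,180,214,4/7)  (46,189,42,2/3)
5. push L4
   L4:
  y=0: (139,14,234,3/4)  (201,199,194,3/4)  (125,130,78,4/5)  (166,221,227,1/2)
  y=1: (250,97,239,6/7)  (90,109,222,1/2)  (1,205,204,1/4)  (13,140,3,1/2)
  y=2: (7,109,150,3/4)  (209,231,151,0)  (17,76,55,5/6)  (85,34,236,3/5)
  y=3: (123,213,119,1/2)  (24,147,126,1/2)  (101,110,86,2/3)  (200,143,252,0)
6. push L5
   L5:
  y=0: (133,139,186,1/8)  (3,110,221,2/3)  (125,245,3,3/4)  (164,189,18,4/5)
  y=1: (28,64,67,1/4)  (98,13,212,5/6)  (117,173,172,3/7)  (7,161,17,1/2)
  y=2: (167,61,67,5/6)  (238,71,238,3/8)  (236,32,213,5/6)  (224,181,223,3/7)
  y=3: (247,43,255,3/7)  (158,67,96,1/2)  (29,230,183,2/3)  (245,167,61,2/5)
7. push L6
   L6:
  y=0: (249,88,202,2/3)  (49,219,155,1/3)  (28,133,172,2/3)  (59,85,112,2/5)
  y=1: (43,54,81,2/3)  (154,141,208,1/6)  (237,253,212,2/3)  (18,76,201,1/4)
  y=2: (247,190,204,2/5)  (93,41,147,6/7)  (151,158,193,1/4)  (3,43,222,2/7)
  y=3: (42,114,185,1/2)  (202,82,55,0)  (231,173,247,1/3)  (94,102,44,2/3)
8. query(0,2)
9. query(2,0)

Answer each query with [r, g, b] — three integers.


query (0,1) [L1,L2] — begin 0,0,0
L1 α=0: [0, 0, 0]
L2 α=1/3: [6, 56/3, 242/3]
= [6, 19, 81]

at x=0,y=2 over L1,L2,L3,L4,L5,L6:
L1 α=0: [0, 0, 0]
L2 α=1/2: [205/2, 129/2, 107]
L3 α=1/5: [126, 501/5, 588/5]
L4 α=3/4: [147/4, 534/5, 1419/10]
L5 α=5/6: [3487/24, 2059/30, 4769/60]
L6 α=2/5: [7439/40, 5859/50, 12929/100]
= [186, 117, 129]

at x=2,y=0 over L1,L2,L3,L4,L5,L6:
L1 α=1/4: [67/2, 15/4, 71/2]
L2 α=1/3: [152/3, 169/2, 82/3]
L3 α=1/4: [91/2, 599/8, 281/4]
L4 α=4/5: [1091/10, 4759/40, 1529/20]
L5 α=3/4: [4841/40, 34159/160, 1709/80]
L6 α=2/3: [7081/120, 25573/160, 9743/80]
→ [59, 160, 122]


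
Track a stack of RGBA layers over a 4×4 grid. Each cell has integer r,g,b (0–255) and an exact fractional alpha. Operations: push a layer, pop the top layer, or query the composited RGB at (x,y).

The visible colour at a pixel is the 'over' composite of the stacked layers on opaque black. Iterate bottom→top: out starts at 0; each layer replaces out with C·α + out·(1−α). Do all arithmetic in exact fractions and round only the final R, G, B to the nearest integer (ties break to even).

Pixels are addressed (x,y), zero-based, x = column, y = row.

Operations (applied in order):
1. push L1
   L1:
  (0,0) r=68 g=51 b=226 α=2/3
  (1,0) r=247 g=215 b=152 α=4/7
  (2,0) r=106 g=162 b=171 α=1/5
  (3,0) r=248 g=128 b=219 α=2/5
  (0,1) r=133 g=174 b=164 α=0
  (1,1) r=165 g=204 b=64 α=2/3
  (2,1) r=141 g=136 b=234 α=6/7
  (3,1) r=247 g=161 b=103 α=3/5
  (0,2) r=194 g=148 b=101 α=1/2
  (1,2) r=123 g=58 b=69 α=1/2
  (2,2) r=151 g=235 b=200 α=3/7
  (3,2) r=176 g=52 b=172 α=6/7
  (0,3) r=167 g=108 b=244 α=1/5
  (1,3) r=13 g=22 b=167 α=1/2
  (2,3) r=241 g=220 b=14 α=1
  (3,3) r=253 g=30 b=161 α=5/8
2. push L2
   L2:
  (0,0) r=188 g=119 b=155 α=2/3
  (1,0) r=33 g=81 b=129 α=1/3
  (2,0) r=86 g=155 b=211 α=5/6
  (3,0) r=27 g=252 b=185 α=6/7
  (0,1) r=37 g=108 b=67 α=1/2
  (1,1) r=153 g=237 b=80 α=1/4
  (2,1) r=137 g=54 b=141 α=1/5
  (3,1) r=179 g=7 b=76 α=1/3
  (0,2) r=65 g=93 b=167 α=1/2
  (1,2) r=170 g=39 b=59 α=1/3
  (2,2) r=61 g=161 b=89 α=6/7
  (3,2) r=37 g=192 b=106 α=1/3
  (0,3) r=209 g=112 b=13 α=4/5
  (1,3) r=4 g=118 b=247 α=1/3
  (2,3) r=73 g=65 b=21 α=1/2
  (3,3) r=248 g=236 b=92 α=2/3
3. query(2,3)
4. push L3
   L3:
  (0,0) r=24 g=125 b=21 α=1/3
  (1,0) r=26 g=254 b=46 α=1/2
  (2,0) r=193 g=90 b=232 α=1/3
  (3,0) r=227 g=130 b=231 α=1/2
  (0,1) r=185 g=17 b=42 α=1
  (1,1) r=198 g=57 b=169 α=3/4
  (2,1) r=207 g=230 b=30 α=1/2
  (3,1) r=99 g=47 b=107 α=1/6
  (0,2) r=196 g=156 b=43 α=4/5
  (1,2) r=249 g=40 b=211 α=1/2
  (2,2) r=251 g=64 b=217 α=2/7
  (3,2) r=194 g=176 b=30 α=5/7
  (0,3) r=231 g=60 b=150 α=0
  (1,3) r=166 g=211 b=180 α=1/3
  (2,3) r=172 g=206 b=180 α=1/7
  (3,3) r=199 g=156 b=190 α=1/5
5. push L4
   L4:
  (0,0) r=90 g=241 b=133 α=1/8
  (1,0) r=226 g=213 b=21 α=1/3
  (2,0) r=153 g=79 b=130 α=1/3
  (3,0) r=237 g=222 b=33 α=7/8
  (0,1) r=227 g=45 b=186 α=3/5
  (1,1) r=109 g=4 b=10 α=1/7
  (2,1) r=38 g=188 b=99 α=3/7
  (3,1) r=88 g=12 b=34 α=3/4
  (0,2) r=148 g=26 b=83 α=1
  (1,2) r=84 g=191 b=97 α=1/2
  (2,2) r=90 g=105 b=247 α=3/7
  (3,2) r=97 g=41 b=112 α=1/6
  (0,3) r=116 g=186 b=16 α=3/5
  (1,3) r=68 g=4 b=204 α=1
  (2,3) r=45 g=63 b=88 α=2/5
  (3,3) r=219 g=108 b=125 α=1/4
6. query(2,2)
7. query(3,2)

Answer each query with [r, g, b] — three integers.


(2,3) stack=L1,L2; from [0,0,0]:
L1 α=1: [241, 220, 14]
L2 α=1/2: [157, 285/2, 35/2]
= [157, 142, 18]

query (2,2) [L1,L2,L3,L4] — begin 0,0,0
+L1 (α=3/7) → [453/7, 705/7, 600/7]
+L2 (α=6/7) → [3015/49, 7467/49, 4338/49]
+L3 (α=2/7) → [39673/343, 43607/343, 42956/343]
+L4 (α=3/7) → [251302/2401, 282473/2401, 425987/2401]
= [105, 118, 177]

(3,2) stack=L1,L2,L3,L4; from [0,0,0]:
+L1 (α=6/7) → [1056/7, 312/7, 1032/7]
+L2 (α=1/3) → [2371/21, 656/7, 2806/21]
+L3 (α=5/7) → [25112/147, 7472/49, 8762/147]
+L4 (α=1/6) → [139819/882, 13123/98, 30137/441]
→ [159, 134, 68]


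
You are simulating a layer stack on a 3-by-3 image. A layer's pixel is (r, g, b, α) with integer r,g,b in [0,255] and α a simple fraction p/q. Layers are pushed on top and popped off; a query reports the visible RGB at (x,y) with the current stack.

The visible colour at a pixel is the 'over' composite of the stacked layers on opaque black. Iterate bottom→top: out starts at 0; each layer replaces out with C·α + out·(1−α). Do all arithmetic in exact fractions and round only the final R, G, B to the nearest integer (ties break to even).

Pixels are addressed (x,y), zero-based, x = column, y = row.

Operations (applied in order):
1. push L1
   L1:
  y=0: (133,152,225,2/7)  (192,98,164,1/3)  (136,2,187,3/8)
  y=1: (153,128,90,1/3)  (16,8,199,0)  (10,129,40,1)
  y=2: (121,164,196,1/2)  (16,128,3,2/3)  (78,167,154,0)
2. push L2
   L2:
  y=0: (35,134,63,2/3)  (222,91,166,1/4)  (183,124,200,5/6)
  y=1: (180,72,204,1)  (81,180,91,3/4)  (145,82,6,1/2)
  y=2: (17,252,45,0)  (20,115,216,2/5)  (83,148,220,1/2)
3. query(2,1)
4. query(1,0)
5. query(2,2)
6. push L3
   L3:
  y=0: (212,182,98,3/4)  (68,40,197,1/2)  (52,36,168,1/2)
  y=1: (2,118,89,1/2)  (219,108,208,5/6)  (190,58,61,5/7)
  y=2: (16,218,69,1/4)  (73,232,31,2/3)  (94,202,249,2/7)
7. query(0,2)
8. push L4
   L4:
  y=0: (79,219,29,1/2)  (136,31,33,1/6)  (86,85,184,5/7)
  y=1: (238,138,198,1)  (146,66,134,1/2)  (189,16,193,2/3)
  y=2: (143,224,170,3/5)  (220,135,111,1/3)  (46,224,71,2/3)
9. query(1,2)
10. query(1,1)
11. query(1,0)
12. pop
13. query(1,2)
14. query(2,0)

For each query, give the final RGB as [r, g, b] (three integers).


at x=2,y=1 over L1,L2:
L1 α=1: [10, 129, 40]
L2 α=1/2: [155/2, 211/2, 23]
→ [78, 106, 23]

at x=1,y=0 over L1,L2:
+L1 (α=1/3) → [64, 98/3, 164/3]
+L2 (α=1/4) → [207/2, 189/4, 165/2]
= [104, 47, 82]

at x=2,y=2 over L1,L2:
after L1 α=0: [0, 0, 0]
after L2 α=1/2: [83/2, 74, 110]
= [42, 74, 110]

at x=0,y=2 over L1,L2,L3:
after L1 α=1/2: [121/2, 82, 98]
after L2 α=0: [121/2, 82, 98]
after L3 α=1/4: [395/8, 116, 363/4]
rounded: [49, 116, 91]

at x=1,y=2 over L1,L2,L3,L4:
L1 α=2/3: [32/3, 256/3, 2]
L2 α=2/5: [72/5, 486/5, 438/5]
L3 α=2/3: [802/15, 2806/15, 748/15]
L4 α=1/3: [4904/45, 7637/45, 3161/45]
= [109, 170, 70]

(1,1) stack=L1,L2,L3,L4; from [0,0,0]:
after L1 α=0: [0, 0, 0]
after L2 α=3/4: [243/4, 135, 273/4]
after L3 α=5/6: [1541/8, 225/2, 4433/24]
after L4 α=1/2: [2709/16, 357/4, 7649/48]
= [169, 89, 159]

at x=1,y=0 over L1,L2,L3,L4:
L1 α=1/3: [64, 98/3, 164/3]
L2 α=1/4: [207/2, 189/4, 165/2]
L3 α=1/2: [343/4, 349/8, 559/4]
L4 α=1/6: [753/8, 1993/48, 2927/24]
= [94, 42, 122]

(1,2) stack=L1,L2,L3; from [0,0,0]:
after L1 α=2/3: [32/3, 256/3, 2]
after L2 α=2/5: [72/5, 486/5, 438/5]
after L3 α=2/3: [802/15, 2806/15, 748/15]
rounded: [53, 187, 50]

(2,0) stack=L1,L2,L3; from [0,0,0]:
L1 α=3/8: [51, 3/4, 561/8]
L2 α=5/6: [161, 2483/24, 8561/48]
L3 α=1/2: [213/2, 3347/48, 16625/96]
→ [106, 70, 173]
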